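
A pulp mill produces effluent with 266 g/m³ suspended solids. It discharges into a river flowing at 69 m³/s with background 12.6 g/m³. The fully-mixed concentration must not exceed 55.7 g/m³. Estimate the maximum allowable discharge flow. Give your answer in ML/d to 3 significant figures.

Mass balance at complete mixing: C_std·(Q_w + Q_r) = Q_w·C_e + Q_r·C_b.
Rearranging, Q_w = Q_r·(C_std − C_b)/(C_e − C_std) = 69·(55.7 − 12.6) / (266 − 55.7) = 14.14 m³/s.
= 1222 ML/d.

1220 ML/d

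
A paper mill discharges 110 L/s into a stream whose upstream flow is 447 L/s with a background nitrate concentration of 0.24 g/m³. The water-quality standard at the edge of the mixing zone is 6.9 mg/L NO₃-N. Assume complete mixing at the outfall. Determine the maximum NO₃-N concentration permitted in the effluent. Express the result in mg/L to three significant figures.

34.0 mg/L

110 L/s = 0.11 m³/s.
447 L/s = 0.447 m³/s.
Mass balance: 6.9·0.557 = 0.11·Cₑ + 0.447·0.24.
Cₑ = (3.843 − 0.1073) / 0.11 = 33.96 mg/L.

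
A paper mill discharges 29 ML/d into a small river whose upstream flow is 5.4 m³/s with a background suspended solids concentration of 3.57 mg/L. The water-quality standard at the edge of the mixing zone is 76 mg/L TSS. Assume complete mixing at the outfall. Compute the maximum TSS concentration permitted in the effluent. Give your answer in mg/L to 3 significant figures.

1240 mg/L

29 ML/d = 0.3356 m³/s.
Mass balance: 76·5.736 = 0.3356·Cₑ + 5.4·3.57.
Cₑ = (435.9 − 19.28) / 0.3356 = 1241 mg/L.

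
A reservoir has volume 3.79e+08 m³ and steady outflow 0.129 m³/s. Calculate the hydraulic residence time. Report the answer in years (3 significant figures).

Q = 0.129 m³/s × 3.156e+07 s/yr = 4.071e+06 m³/yr.
Hydraulic residence time τ = V/Q = 3.79e+08/4.071e+06 = 93.1 yr.

93.1 yr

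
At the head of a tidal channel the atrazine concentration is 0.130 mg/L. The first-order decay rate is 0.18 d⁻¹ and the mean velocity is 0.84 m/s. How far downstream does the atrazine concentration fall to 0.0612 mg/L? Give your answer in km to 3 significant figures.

From C = C₀·e^(−kt), t = ln(C₀/C)/k = ln(0.130/0.0612)/0.18 = 0.7534/0.18 = 4.185 d.
Distance = v·t = 0.84 m/s × 3.616e+05 s = 3.038e+05 m = 303.8 km.

304 km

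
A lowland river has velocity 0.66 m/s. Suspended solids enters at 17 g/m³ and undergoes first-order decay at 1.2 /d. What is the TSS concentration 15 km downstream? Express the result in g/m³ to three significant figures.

12.4 g/m³

Travel time t = 15 km / 0.66 m/s = 1.5e+04/0.66 = 2.273e+04 s = 0.263 d.
First-order decay: C = 17·exp(−1.2·0.263) = 17·0.7293 = 12.4 g/m³.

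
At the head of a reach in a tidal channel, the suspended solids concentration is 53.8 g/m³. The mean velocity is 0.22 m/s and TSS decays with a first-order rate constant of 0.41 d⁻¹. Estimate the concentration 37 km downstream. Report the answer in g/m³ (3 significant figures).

24.2 g/m³

Travel time t = 37 km / 0.22 m/s = 3.7e+04/0.22 = 1.682e+05 s = 1.947 d.
First-order decay: C = 53.8·exp(−0.41·1.947) = 53.8·0.4502 = 24.22 g/m³.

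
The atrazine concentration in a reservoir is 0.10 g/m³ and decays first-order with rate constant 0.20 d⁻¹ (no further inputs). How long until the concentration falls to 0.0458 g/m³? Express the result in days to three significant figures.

t = ln(C₀/C)/k = ln(0.10/0.0458)/0.20 = 0.7809/0.20 = 3.904 d.

3.90 d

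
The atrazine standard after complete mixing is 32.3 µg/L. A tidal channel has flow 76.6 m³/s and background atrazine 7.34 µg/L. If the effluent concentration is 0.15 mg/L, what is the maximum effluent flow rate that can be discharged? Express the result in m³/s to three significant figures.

7.34 µg/L = 0.00734 mg/L.
32.3 µg/L = 0.0323 mg/L.
Mass balance at complete mixing: C_std·(Q_w + Q_r) = Q_w·C_e + Q_r·C_b.
Rearranging, Q_w = Q_r·(C_std − C_b)/(C_e − C_std) = 76.6·(0.0323 − 0.00734) / (0.15 − 0.0323) = 16.24 m³/s.

16.2 m³/s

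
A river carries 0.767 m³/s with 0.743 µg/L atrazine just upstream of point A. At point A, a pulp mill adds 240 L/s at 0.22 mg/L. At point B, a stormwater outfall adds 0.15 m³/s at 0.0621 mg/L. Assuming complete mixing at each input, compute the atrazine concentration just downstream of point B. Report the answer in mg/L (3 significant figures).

0.743 µg/L = 0.000743 mg/L.
240 L/s = 0.24 m³/s.
After input A: C = (0.767·0.000743 + 0.24·0.22) / 1.007 = 0.053 mg/L.
After input B: C = (1.007·0.053 + 0.15·0.0621) / 1.157 = 0.05418 mg/L.

0.0542 mg/L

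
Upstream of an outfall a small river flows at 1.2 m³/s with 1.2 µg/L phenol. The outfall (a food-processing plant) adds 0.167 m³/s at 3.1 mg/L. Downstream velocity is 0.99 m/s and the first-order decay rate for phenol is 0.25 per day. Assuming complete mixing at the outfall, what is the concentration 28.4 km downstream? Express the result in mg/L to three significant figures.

1.2 µg/L = 0.0012 mg/L.
After complete mixing, C₀ = (0.167·3.1 + 1.2·0.0012) / 1.367 = 0.3798 mg/L.
Travel time t = 2.84e+04 m / 0.99 m/s = 2.869e+04 s = 0.332 d.
C = 0.3798·exp(−0.25·0.332) = 0.3798·0.9203 = 0.3495 mg/L.

0.350 mg/L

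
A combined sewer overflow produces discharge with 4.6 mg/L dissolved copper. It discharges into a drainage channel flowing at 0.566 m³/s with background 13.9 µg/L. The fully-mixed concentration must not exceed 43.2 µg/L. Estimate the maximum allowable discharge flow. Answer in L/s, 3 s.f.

13.9 µg/L = 0.0139 mg/L.
43.2 µg/L = 0.0432 mg/L.
Mass balance at complete mixing: C_std·(Q_w + Q_r) = Q_w·C_e + Q_r·C_b.
Rearranging, Q_w = Q_r·(C_std − C_b)/(C_e − C_std) = 0.566·(0.0432 − 0.0139) / (4.6 − 0.0432) = 0.003639 m³/s.
= 3.639 L/s.

3.64 L/s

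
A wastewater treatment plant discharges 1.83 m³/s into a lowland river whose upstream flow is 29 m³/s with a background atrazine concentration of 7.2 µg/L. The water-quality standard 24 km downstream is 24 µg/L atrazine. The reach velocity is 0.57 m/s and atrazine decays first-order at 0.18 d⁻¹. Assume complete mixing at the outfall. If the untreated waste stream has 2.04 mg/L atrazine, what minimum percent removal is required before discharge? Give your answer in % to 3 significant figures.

7.2 µg/L = 0.0072 mg/L.
24 µg/L = 0.024 mg/L.
Travel time to the compliance point: t = 2.4e+04/0.57 = 4.211e+04 s = 0.4873 d; decay factor exp(−0.18·0.4873) = 0.916.
So the concentration just after mixing may be at most 0.024/0.916 = 0.0262 mg/L.
Mass balance: 0.0262·30.83 = 1.83·Cₑ + 29·0.0072.
Cₑ = (0.8078 − 0.2088) / 1.83 = 0.3273 mg/L.
Required removal = 1 − 0.3273/2.04 = 83.96 %.

84.0 %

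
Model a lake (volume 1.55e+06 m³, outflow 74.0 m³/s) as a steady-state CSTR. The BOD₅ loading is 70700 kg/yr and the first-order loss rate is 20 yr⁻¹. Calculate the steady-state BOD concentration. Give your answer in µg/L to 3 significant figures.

Outflow Q = 74.0 m³/s × 3.156e+07 s/yr = 2.335e+09 m³/yr.
Steady-state CSTR mass balance: W = Q·C + k·V·C, so C = W/(Q + kV).
Q + kV = 2.335e+09 + 20·1.55e+06 = 2.366e+09 m³/yr.
C = 70700/2.366e+09 = 2.988e-05 kg/m³ = 0.02988 mg/L = 29.88 µg/L.

29.9 µg/L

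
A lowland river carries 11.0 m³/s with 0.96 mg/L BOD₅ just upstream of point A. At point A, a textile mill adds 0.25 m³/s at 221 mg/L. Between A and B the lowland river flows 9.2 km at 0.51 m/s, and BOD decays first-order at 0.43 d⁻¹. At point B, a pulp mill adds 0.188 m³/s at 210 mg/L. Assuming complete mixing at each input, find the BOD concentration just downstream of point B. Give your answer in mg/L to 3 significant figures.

After input A: C = (11·0.96 + 0.25·221) / 11.25 = 5.85 mg/L.
Over the 9.2 km reach to input B (t = 1.804e+04 s = 0.2088 d), decay gives C = 5.85·exp(−0.43·0.2088) = 5.347 mg/L.
After input B: C = (11.25·5.347 + 0.188·210) / 11.44 = 8.711 mg/L.

8.71 mg/L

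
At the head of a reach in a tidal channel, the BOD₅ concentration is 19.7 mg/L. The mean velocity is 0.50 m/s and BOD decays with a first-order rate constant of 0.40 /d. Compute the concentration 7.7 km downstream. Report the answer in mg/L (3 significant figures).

18.3 mg/L

Travel time t = 7.7 km / 0.50 m/s = 7700/0.50 = 1.54e+04 s = 0.1782 d.
First-order decay: C = 19.7·exp(−0.40·0.1782) = 19.7·0.9312 = 18.34 mg/L.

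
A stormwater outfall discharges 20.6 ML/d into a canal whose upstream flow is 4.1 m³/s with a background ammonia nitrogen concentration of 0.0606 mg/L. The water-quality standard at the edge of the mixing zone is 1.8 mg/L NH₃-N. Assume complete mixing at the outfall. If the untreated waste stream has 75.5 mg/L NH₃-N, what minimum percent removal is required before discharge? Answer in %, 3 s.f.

58.0 %

20.6 ML/d = 0.2384 m³/s.
Mass balance: 1.8·4.338 = 0.2384·Cₑ + 4.1·0.0606.
Cₑ = (7.809 − 0.2485) / 0.2384 = 31.71 mg/L.
Required removal = 1 − 31.71/75.5 = 58 %.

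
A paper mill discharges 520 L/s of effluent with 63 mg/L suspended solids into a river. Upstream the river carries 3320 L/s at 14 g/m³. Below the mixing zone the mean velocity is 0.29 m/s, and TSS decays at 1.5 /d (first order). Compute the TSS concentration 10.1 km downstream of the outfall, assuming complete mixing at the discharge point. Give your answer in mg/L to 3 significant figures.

520 L/s = 0.52 m³/s.
3320 L/s = 3.32 m³/s.
After complete mixing, C₀ = (0.52·63 + 3.32·14) / 3.84 = 20.64 mg/L.
Travel time t = 1.01e+04 m / 0.29 m/s = 3.483e+04 s = 0.4031 d.
C = 20.64·exp(−1.5·0.4031) = 20.64·0.5463 = 11.27 mg/L.

11.3 mg/L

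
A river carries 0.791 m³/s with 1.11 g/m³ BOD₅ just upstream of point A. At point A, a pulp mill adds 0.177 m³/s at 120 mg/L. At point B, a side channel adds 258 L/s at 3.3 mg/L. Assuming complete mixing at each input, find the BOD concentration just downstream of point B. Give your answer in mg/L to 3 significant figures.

After input A: C = (0.791·1.11 + 0.177·120) / 0.968 = 22.85 mg/L.
258 L/s = 0.258 m³/s.
After input B: C = (0.968·22.85 + 0.258·3.3) / 1.226 = 18.74 mg/L.

18.7 mg/L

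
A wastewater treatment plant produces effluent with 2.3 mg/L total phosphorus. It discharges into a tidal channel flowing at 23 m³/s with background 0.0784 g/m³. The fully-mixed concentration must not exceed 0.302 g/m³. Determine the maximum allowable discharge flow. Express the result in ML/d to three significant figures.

Mass balance at complete mixing: C_std·(Q_w + Q_r) = Q_w·C_e + Q_r·C_b.
Rearranging, Q_w = Q_r·(C_std − C_b)/(C_e − C_std) = 23·(0.302 − 0.0784) / (2.3 − 0.302) = 2.574 m³/s.
= 222.4 ML/d.

222 ML/d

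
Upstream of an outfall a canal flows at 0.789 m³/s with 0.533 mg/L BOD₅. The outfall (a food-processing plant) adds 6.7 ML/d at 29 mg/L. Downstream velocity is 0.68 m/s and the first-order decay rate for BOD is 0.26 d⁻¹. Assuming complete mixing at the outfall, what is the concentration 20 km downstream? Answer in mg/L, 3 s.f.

2.82 mg/L

6.7 ML/d = 0.07755 m³/s.
After complete mixing, C₀ = (0.07755·29 + 0.789·0.533) / 0.8665 = 3.08 mg/L.
Travel time t = 2e+04 m / 0.68 m/s = 2.941e+04 s = 0.3404 d.
C = 3.08·exp(−0.26·0.3404) = 3.08·0.9153 = 2.82 mg/L.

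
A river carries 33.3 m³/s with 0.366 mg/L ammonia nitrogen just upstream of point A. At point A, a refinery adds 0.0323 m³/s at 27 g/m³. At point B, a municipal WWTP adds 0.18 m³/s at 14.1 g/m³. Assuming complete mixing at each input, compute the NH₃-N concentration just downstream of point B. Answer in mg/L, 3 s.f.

0.465 mg/L

After input A: C = (33.3·0.366 + 0.0323·27) / 33.33 = 0.3918 mg/L.
After input B: C = (33.33·0.3918 + 0.18·14.1) / 33.51 = 0.4654 mg/L.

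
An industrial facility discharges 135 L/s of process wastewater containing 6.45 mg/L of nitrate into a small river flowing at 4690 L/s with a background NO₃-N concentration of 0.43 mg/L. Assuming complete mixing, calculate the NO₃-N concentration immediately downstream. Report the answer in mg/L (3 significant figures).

135 L/s = 0.135 m³/s.
4690 L/s = 4.69 m³/s.
By mass balance at complete mixing, C = (0.135·6.45 + 4.69·0.43) / (0.135 + 4.69) = 2.887/4.825 = 0.5984 mg/L.

0.598 mg/L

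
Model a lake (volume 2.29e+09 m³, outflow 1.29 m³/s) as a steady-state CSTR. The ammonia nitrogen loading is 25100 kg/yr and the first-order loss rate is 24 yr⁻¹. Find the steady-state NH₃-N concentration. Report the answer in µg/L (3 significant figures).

0.456 µg/L

Outflow Q = 1.29 m³/s × 3.156e+07 s/yr = 4.071e+07 m³/yr.
Steady-state CSTR mass balance: W = Q·C + k·V·C, so C = W/(Q + kV).
Q + kV = 4.071e+07 + 24·2.29e+09 = 5.5e+10 m³/yr.
C = 25100/5.5e+10 = 4.564e-07 kg/m³ = 0.0004564 mg/L = 0.4564 µg/L.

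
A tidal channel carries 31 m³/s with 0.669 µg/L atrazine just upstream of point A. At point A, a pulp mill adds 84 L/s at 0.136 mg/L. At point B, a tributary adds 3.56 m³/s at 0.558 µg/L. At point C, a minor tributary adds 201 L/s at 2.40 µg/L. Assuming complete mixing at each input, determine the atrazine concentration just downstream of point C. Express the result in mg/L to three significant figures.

0.669 µg/L = 0.000669 mg/L.
84 L/s = 0.084 m³/s.
After input A: C = (31·0.000669 + 0.084·0.136) / 31.08 = 0.001035 mg/L.
0.558 µg/L = 0.000558 mg/L.
After input B: C = (31.08·0.001035 + 3.56·0.000558) / 34.64 = 0.0009857 mg/L.
201 L/s = 0.201 m³/s.
2.40 µg/L = 0.0024 mg/L.
After input C: C = (34.64·0.0009857 + 0.201·0.0024) / 34.84 = 0.0009939 mg/L.

0.000994 mg/L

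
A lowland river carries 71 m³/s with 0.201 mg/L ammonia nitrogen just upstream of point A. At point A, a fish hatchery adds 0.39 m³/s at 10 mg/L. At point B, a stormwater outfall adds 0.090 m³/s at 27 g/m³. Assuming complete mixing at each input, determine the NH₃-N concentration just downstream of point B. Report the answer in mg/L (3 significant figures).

After input A: C = (71·0.201 + 0.39·10) / 71.39 = 0.2545 mg/L.
After input B: C = (71.39·0.2545 + 0.09·27) / 71.48 = 0.2882 mg/L.

0.288 mg/L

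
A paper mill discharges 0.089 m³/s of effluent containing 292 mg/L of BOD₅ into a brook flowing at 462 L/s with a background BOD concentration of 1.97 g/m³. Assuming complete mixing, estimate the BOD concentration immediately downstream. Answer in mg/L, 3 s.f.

462 L/s = 0.462 m³/s.
Flow-weighted mixing gives C = (0.089·292 + 0.462·1.97) / (0.089 + 0.462) = 26.9/0.551 = 48.82 mg/L.

48.8 mg/L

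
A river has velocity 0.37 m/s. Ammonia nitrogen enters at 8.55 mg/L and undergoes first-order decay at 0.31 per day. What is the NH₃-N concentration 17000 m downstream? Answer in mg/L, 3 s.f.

7.25 mg/L

Travel time t = 17000 m / 0.37 m/s = 1.7e+04/0.37 = 4.595e+04 s = 0.5318 d.
First-order decay: C = 8.55·exp(−0.31·0.5318) = 8.55·0.848 = 7.251 mg/L.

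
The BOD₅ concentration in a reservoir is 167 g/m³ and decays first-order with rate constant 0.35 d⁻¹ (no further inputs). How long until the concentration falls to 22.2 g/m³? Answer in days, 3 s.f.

t = ln(C₀/C)/k = ln(167/22.2)/0.35 = 2.018/0.35 = 5.765 d.

5.77 d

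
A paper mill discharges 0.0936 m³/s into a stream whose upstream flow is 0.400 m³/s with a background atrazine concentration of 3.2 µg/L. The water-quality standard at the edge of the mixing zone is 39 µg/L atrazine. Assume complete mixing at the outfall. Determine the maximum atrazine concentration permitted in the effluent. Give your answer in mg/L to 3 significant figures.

3.2 µg/L = 0.0032 mg/L.
39 µg/L = 0.039 mg/L.
Mass balance: 0.039·0.4936 = 0.0936·Cₑ + 0.4·0.0032.
Cₑ = (0.01925 − 0.00128) / 0.0936 = 0.192 mg/L.

0.192 mg/L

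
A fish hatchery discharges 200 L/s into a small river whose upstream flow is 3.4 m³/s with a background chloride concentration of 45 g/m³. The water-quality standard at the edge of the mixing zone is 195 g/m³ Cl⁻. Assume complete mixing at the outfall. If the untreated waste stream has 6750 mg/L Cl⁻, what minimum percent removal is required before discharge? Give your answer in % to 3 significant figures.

59.3 %

200 L/s = 0.2 m³/s.
Mass balance: 195·3.6 = 0.2·Cₑ + 3.4·45.
Cₑ = (702 − 153) / 0.2 = 2745 mg/L.
Required removal = 1 − 2745/6750 = 59.33 %.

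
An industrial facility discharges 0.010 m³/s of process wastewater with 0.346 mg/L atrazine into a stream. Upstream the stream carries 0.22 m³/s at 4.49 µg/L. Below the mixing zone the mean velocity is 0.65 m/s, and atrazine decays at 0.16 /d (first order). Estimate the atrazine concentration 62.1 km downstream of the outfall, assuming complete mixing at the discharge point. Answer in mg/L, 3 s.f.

0.0162 mg/L

4.49 µg/L = 0.00449 mg/L.
After complete mixing, C₀ = (0.01·0.346 + 0.22·0.00449) / 0.23 = 0.01934 mg/L.
Travel time t = 6.21e+04 m / 0.65 m/s = 9.554e+04 s = 1.106 d.
C = 0.01934·exp(−0.16·1.106) = 0.01934·0.8378 = 0.0162 mg/L.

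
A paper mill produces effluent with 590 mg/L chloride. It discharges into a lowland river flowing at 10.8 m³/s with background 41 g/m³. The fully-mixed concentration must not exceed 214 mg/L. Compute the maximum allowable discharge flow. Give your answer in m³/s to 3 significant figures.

Mass balance at complete mixing: C_std·(Q_w + Q_r) = Q_w·C_e + Q_r·C_b.
Rearranging, Q_w = Q_r·(C_std − C_b)/(C_e − C_std) = 10.8·(214 − 41) / (590 − 214) = 4.969 m³/s.

4.97 m³/s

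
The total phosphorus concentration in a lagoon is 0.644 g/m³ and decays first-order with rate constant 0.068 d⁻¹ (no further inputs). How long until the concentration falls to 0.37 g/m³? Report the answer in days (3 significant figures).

t = ln(C₀/C)/k = ln(0.644/0.37)/0.068 = 0.5542/0.068 = 8.15 d.

8.15 d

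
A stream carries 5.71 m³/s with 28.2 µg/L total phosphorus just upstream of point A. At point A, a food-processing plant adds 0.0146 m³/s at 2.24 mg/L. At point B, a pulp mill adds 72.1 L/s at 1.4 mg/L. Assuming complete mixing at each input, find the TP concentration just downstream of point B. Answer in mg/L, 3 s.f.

0.0508 mg/L

28.2 µg/L = 0.0282 mg/L.
After input A: C = (5.71·0.0282 + 0.0146·2.24) / 5.725 = 0.03384 mg/L.
72.1 L/s = 0.0721 m³/s.
After input B: C = (5.725·0.03384 + 0.0721·1.4) / 5.797 = 0.05083 mg/L.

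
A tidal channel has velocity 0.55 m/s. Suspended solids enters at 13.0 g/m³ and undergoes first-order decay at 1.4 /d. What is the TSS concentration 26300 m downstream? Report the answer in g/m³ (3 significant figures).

Travel time t = 26300 m / 0.55 m/s = 2.63e+04/0.55 = 4.782e+04 s = 0.5535 d.
First-order decay: C = 13.0·exp(−1.4·0.5535) = 13.0·0.4608 = 5.99 g/m³.

5.99 g/m³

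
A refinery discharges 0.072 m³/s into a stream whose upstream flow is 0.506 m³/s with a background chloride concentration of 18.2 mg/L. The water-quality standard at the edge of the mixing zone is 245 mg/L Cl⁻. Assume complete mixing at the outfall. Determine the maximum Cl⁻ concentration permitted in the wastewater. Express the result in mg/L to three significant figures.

1840 mg/L

Mass balance: 245·0.578 = 0.072·Cₑ + 0.506·18.2.
Cₑ = (141.6 − 9.209) / 0.072 = 1839 mg/L.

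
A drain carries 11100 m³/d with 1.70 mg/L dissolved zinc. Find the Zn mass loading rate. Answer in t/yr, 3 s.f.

6.89 t/yr

11100 m³/d = 0.1285 m³/s.
Mass flux = Q·C = 0.1285 m³/s × 1.7 g/m³ = 0.2184 g/s.
= 0.2184 g/s × 31.56 = 6.892 t/yr.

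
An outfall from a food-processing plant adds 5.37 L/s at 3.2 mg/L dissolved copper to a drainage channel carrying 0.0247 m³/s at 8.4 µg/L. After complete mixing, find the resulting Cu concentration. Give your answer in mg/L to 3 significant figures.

5.37 L/s = 0.00537 m³/s.
8.4 µg/L = 0.0084 mg/L.
Conservation of mass across the mixing zone: C = (0.00537·3.2 + 0.0247·0.0084) / (0.00537 + 0.0247) = 0.01739/0.03007 = 0.5784 mg/L.

0.578 mg/L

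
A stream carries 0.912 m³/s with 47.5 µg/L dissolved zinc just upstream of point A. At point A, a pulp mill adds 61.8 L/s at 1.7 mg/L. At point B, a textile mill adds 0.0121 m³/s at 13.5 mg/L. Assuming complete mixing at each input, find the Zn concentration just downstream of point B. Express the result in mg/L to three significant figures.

47.5 µg/L = 0.0475 mg/L.
61.8 L/s = 0.0618 m³/s.
After input A: C = (0.912·0.0475 + 0.0618·1.7) / 0.9738 = 0.1524 mg/L.
After input B: C = (0.9738·0.1524 + 0.0121·13.5) / 0.9859 = 0.3162 mg/L.

0.316 mg/L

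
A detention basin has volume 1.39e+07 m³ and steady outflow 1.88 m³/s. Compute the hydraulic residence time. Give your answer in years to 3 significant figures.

Q = 1.88 m³/s × 3.156e+07 s/yr = 5.933e+07 m³/yr.
Hydraulic residence time τ = V/Q = 1.39e+07/5.933e+07 = 0.2343 yr.

0.234 yr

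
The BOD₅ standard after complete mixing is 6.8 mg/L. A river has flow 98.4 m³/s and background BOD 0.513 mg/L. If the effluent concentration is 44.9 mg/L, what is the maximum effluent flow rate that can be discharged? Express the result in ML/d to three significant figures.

Mass balance at complete mixing: C_std·(Q_w + Q_r) = Q_w·C_e + Q_r·C_b.
Rearranging, Q_w = Q_r·(C_std − C_b)/(C_e − C_std) = 98.4·(6.8 − 0.513) / (44.9 − 6.8) = 16.24 m³/s.
= 1403 ML/d.

1400 ML/d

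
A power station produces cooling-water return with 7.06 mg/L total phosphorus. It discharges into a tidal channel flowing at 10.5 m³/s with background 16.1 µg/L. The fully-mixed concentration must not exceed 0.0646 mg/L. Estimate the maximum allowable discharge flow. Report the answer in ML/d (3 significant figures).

16.1 µg/L = 0.0161 mg/L.
Mass balance at complete mixing: C_std·(Q_w + Q_r) = Q_w·C_e + Q_r·C_b.
Rearranging, Q_w = Q_r·(C_std − C_b)/(C_e − C_std) = 10.5·(0.0646 − 0.0161) / (7.06 − 0.0646) = 0.0728 m³/s.
= 6.29 ML/d.

6.29 ML/d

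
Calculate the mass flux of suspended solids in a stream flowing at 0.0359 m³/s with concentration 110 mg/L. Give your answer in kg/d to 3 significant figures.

341 kg/d

Mass flux = Q·C = 0.0359 m³/s × 110 g/m³ = 3.949 g/s.
= 3.949 g/s × 86.4 = 341.2 kg/d.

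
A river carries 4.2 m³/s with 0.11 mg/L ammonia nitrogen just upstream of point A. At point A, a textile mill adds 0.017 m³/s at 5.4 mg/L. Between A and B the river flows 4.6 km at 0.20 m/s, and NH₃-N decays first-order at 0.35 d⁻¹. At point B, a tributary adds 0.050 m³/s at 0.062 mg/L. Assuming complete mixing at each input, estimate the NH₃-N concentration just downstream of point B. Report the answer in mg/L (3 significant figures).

After input A: C = (4.2·0.11 + 0.017·5.4) / 4.217 = 0.1313 mg/L.
Over the 4.6 km reach to input B (t = 2.3e+04 s = 0.2662 d), decay gives C = 0.1313·exp(−0.35·0.2662) = 0.1196 mg/L.
After input B: C = (4.217·0.1196 + 0.05·0.062) / 4.267 = 0.119 mg/L.

0.119 mg/L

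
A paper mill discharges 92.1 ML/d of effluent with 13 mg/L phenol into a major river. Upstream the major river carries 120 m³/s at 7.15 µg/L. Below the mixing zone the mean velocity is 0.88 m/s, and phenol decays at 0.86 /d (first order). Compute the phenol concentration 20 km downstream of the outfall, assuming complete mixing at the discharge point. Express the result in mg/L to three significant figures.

92.1 ML/d = 1.066 m³/s.
7.15 µg/L = 0.00715 mg/L.
After complete mixing, C₀ = (1.066·13 + 120·0.00715) / 121.1 = 0.1216 mg/L.
Travel time t = 2e+04 m / 0.88 m/s = 2.273e+04 s = 0.263 d.
C = 0.1216·exp(−0.86·0.263) = 0.1216·0.7975 = 0.09694 mg/L.

0.0969 mg/L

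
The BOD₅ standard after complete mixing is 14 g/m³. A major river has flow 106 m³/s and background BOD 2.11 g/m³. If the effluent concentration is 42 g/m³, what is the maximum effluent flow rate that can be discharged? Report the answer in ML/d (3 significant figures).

3890 ML/d

Mass balance at complete mixing: C_std·(Q_w + Q_r) = Q_w·C_e + Q_r·C_b.
Rearranging, Q_w = Q_r·(C_std − C_b)/(C_e − C_std) = 106·(14 − 2.11) / (42 − 14) = 45.01 m³/s.
= 3889 ML/d.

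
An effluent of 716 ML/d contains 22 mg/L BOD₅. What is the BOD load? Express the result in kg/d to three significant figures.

15800 kg/d

716 ML/d = 8.287 m³/s.
Mass flux = Q·C = 8.287 m³/s × 22 g/m³ = 182.3 g/s.
= 182.3 g/s × 86.4 = 1.575e+04 kg/d.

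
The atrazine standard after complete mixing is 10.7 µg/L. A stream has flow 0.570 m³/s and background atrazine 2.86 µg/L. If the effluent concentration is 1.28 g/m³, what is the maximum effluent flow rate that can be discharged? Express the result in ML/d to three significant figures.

0.304 ML/d

2.86 µg/L = 0.00286 mg/L.
10.7 µg/L = 0.0107 mg/L.
Mass balance at complete mixing: C_std·(Q_w + Q_r) = Q_w·C_e + Q_r·C_b.
Rearranging, Q_w = Q_r·(C_std − C_b)/(C_e − C_std) = 0.570·(0.0107 − 0.00286) / (1.28 − 0.0107) = 0.003521 m³/s.
= 0.3042 ML/d.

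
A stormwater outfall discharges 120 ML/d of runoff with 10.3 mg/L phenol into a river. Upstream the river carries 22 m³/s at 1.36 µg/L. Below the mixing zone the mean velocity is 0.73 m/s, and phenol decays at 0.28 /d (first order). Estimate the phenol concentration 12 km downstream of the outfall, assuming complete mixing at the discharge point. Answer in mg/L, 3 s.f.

120 ML/d = 1.389 m³/s.
1.36 µg/L = 0.00136 mg/L.
After complete mixing, C₀ = (1.389·10.3 + 22·0.00136) / 23.39 = 0.6129 mg/L.
Travel time t = 1.2e+04 m / 0.73 m/s = 1.644e+04 s = 0.1903 d.
C = 0.6129·exp(−0.28·0.1903) = 0.6129·0.9481 = 0.5811 mg/L.

0.581 mg/L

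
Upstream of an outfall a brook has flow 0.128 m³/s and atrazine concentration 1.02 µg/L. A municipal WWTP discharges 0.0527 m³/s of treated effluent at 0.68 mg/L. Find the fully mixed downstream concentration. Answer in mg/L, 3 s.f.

0.199 mg/L

1.02 µg/L = 0.00102 mg/L.
Conservation of mass across the mixing zone: C = (0.0527·0.68 + 0.128·0.00102) / (0.0527 + 0.128) = 0.03597/0.1807 = 0.199 mg/L.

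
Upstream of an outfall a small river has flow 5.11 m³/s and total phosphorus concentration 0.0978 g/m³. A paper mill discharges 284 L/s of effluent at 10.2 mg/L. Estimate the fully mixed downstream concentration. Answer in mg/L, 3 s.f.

0.630 mg/L

284 L/s = 0.284 m³/s.
Conservation of mass across the mixing zone: C = (0.284·10.2 + 5.11·0.0978) / (0.284 + 5.11) = 3.397/5.394 = 0.6297 mg/L.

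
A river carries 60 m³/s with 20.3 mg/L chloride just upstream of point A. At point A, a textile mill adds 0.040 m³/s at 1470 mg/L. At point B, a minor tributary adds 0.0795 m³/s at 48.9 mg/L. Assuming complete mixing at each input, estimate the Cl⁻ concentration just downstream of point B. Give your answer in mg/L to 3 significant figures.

21.3 mg/L

After input A: C = (60·20.3 + 0.04·1470) / 60.04 = 21.27 mg/L.
After input B: C = (60.04·21.27 + 0.0795·48.9) / 60.12 = 21.3 mg/L.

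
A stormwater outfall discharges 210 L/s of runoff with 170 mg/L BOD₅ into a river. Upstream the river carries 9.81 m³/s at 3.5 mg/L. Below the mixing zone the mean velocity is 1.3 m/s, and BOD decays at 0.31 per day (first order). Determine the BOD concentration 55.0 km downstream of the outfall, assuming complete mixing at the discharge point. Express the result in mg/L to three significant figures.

210 L/s = 0.21 m³/s.
After complete mixing, C₀ = (0.21·170 + 9.81·3.5) / 10.02 = 6.99 mg/L.
Travel time t = 5.5e+04 m / 1.3 m/s = 4.231e+04 s = 0.4897 d.
C = 6.99·exp(−0.31·0.4897) = 6.99·0.8592 = 6.005 mg/L.

6.01 mg/L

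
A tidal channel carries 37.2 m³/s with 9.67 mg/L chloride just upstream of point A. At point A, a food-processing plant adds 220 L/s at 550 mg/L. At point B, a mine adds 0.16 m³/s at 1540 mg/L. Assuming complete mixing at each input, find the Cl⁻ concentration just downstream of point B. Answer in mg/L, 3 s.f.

220 L/s = 0.22 m³/s.
After input A: C = (37.2·9.67 + 0.22·550) / 37.42 = 12.85 mg/L.
After input B: C = (37.42·12.85 + 0.16·1540) / 37.58 = 19.35 mg/L.

19.3 mg/L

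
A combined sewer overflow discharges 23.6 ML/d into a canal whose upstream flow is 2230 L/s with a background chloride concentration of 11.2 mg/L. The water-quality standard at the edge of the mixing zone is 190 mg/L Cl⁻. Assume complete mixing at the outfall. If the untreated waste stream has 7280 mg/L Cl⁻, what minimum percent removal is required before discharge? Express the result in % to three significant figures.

77.3 %

23.6 ML/d = 0.2731 m³/s.
2230 L/s = 2.23 m³/s.
Mass balance: 190·2.503 = 0.2731·Cₑ + 2.23·11.2.
Cₑ = (475.6 − 24.98) / 0.2731 = 1650 mg/L.
Required removal = 1 − 1650/7280 = 77.34 %.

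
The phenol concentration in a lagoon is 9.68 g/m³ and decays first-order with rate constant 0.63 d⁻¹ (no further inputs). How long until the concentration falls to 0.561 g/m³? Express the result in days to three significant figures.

4.52 d

t = ln(C₀/C)/k = ln(9.68/0.561)/0.63 = 2.848/0.63 = 4.521 d.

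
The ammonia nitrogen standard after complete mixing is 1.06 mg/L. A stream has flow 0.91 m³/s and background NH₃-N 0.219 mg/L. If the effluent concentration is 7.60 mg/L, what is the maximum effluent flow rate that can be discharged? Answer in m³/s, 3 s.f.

Mass balance at complete mixing: C_std·(Q_w + Q_r) = Q_w·C_e + Q_r·C_b.
Rearranging, Q_w = Q_r·(C_std − C_b)/(C_e − C_std) = 0.91·(1.06 − 0.219) / (7.6 − 1.06) = 0.117 m³/s.

0.117 m³/s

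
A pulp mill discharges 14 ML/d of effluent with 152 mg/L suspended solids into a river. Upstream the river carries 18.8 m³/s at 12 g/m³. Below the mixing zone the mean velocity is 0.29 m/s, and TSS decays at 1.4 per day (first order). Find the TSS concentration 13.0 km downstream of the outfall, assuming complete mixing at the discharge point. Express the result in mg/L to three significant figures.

14 ML/d = 0.162 m³/s.
After complete mixing, C₀ = (0.162·152 + 18.8·12) / 18.96 = 13.2 mg/L.
Travel time t = 1.3e+04 m / 0.29 m/s = 4.483e+04 s = 0.5188 d.
C = 13.2·exp(−1.4·0.5188) = 13.2·0.4837 = 6.383 mg/L.

6.38 mg/L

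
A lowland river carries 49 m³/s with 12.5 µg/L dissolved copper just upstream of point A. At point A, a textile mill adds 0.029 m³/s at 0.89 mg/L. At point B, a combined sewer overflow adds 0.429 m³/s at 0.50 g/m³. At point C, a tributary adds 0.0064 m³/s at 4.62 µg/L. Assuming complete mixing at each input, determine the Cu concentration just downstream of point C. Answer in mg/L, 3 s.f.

12.5 µg/L = 0.0125 mg/L.
After input A: C = (49·0.0125 + 0.029·0.89) / 49.03 = 0.01302 mg/L.
After input B: C = (49.03·0.01302 + 0.429·0.5) / 49.46 = 0.01724 mg/L.
4.62 µg/L = 0.00462 mg/L.
After input C: C = (49.46·0.01724 + 0.0064·0.00462) / 49.46 = 0.01724 mg/L.

0.0172 mg/L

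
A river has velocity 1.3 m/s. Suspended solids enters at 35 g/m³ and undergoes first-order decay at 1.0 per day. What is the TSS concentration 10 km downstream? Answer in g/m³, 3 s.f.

Travel time t = 10 km / 1.3 m/s = 1e+04/1.3 = 7692 s = 0.08903 d.
First-order decay: C = 35·exp(−1.0·0.08903) = 35·0.9148 = 32.02 g/m³.

32.0 g/m³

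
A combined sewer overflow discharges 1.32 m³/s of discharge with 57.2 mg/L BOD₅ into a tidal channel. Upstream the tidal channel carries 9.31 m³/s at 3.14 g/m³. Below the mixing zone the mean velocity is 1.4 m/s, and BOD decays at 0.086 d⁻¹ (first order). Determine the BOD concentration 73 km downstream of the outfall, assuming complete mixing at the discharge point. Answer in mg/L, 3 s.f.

After complete mixing, C₀ = (1.32·57.2 + 9.31·3.14) / 10.63 = 9.853 mg/L.
Travel time t = 7.3e+04 m / 1.4 m/s = 5.214e+04 s = 0.6035 d.
C = 9.853·exp(−0.086·0.6035) = 9.853·0.9494 = 9.355 mg/L.

9.35 mg/L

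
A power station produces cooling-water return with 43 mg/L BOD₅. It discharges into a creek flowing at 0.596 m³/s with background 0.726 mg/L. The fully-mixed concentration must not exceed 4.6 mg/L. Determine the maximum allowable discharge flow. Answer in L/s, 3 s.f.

Mass balance at complete mixing: C_std·(Q_w + Q_r) = Q_w·C_e + Q_r·C_b.
Rearranging, Q_w = Q_r·(C_std − C_b)/(C_e − C_std) = 0.596·(4.6 − 0.726) / (43 − 4.6) = 0.06013 m³/s.
= 60.13 L/s.

60.1 L/s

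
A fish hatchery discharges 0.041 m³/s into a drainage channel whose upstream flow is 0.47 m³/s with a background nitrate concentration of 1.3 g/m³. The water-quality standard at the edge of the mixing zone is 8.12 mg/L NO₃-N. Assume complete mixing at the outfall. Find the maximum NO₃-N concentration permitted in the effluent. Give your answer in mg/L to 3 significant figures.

Mass balance: 8.12·0.511 = 0.041·Cₑ + 0.47·1.3.
Cₑ = (4.149 − 0.611) / 0.041 = 86.3 mg/L.

86.3 mg/L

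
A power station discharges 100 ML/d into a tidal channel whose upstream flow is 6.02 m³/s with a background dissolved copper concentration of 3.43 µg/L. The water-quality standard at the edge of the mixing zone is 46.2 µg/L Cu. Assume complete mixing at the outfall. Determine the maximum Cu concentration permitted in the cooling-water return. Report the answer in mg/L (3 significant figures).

100 ML/d = 1.157 m³/s.
3.43 µg/L = 0.00343 mg/L.
46.2 µg/L = 0.0462 mg/L.
Mass balance: 0.0462·7.177 = 1.157·Cₑ + 6.02·0.00343.
Cₑ = (0.3316 − 0.02065) / 1.157 = 0.2687 mg/L.

0.269 mg/L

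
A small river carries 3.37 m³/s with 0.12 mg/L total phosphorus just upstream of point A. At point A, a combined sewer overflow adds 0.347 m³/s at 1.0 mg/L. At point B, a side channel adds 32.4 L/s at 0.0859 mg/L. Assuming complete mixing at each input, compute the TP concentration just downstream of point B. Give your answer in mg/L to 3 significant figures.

0.201 mg/L

After input A: C = (3.37·0.12 + 0.347·1) / 3.717 = 0.2022 mg/L.
32.4 L/s = 0.0324 m³/s.
After input B: C = (3.717·0.2022 + 0.0324·0.0859) / 3.749 = 0.2011 mg/L.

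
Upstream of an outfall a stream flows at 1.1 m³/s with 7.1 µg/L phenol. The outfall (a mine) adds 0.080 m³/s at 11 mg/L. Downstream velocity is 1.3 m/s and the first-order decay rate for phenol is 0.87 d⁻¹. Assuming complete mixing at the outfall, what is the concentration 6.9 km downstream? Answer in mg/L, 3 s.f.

7.1 µg/L = 0.0071 mg/L.
After complete mixing, C₀ = (0.08·11 + 1.1·0.0071) / 1.18 = 0.7524 mg/L.
Travel time t = 6900 m / 1.3 m/s = 5308 s = 0.06143 d.
C = 0.7524·exp(−0.87·0.06143) = 0.7524·0.948 = 0.7132 mg/L.

0.713 mg/L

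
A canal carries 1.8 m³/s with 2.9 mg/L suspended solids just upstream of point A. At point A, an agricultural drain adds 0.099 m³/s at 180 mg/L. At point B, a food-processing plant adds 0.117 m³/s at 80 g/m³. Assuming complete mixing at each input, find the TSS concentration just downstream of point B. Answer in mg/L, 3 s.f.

After input A: C = (1.8·2.9 + 0.099·180) / 1.899 = 12.13 mg/L.
After input B: C = (1.899·12.13 + 0.117·80) / 2.016 = 16.07 mg/L.

16.1 mg/L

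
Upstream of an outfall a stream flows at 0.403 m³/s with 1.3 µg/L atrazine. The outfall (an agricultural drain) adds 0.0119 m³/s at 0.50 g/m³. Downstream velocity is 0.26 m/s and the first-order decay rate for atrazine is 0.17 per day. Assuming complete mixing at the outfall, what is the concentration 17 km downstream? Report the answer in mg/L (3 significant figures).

0.0137 mg/L

1.3 µg/L = 0.0013 mg/L.
After complete mixing, C₀ = (0.0119·0.5 + 0.403·0.0013) / 0.4149 = 0.0156 mg/L.
Travel time t = 1.7e+04 m / 0.26 m/s = 6.538e+04 s = 0.7568 d.
C = 0.0156·exp(−0.17·0.7568) = 0.0156·0.8793 = 0.01372 mg/L.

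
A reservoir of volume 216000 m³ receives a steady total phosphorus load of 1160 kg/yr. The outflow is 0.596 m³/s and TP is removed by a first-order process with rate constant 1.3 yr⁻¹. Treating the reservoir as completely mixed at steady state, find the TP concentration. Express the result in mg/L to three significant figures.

0.0608 mg/L

Outflow Q = 0.596 m³/s × 3.156e+07 s/yr = 1.881e+07 m³/yr.
Steady-state CSTR mass balance: W = Q·C + k·V·C, so C = W/(Q + kV).
Q + kV = 1.881e+07 + 1.3·216000 = 1.909e+07 m³/yr.
C = 1160/1.909e+07 = 6.077e-05 kg/m³ = 0.06077 mg/L.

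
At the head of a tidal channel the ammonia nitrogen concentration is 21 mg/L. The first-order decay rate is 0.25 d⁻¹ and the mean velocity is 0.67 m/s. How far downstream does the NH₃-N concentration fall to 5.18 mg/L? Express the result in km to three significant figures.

324 km

From C = C₀·e^(−kt), t = ln(C₀/C)/k = ln(21/5.18)/0.25 = 1.4/0.25 = 5.599 d.
Distance = v·t = 0.67 m/s × 4.837e+05 s = 3.241e+05 m = 324.1 km.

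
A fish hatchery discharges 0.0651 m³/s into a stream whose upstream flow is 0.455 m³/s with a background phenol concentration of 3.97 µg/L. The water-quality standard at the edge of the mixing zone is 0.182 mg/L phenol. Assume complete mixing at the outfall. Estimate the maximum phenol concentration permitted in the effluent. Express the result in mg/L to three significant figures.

1.43 mg/L

3.97 µg/L = 0.00397 mg/L.
Mass balance: 0.182·0.5201 = 0.0651·Cₑ + 0.455·0.00397.
Cₑ = (0.09466 − 0.001806) / 0.0651 = 1.426 mg/L.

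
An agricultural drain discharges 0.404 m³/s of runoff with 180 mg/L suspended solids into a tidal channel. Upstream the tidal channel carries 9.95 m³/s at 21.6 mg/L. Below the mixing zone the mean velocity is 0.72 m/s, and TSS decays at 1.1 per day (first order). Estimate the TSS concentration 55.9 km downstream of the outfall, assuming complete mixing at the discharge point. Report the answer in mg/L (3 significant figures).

10.3 mg/L

After complete mixing, C₀ = (0.404·180 + 9.95·21.6) / 10.35 = 27.78 mg/L.
Travel time t = 5.59e+04 m / 0.72 m/s = 7.764e+04 s = 0.8986 d.
C = 27.78·exp(−1.1·0.8986) = 27.78·0.3722 = 10.34 mg/L.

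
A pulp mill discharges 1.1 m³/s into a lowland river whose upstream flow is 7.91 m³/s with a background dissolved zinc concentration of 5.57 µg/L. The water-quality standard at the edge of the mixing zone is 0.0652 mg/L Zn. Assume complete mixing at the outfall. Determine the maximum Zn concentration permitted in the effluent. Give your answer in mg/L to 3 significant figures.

0.494 mg/L

5.57 µg/L = 0.00557 mg/L.
Mass balance: 0.0652·9.01 = 1.1·Cₑ + 7.91·0.00557.
Cₑ = (0.5875 − 0.04406) / 1.1 = 0.494 mg/L.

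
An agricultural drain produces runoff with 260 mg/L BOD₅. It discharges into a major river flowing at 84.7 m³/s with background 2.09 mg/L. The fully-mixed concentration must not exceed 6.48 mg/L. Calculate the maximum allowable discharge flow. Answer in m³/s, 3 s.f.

1.47 m³/s

Mass balance at complete mixing: C_std·(Q_w + Q_r) = Q_w·C_e + Q_r·C_b.
Rearranging, Q_w = Q_r·(C_std − C_b)/(C_e − C_std) = 84.7·(6.48 − 2.09) / (260 − 6.48) = 1.467 m³/s.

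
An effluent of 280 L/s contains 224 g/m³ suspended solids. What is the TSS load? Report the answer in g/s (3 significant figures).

280 L/s = 0.28 m³/s.
Mass flux = Q·C = 0.28 m³/s × 224 g/m³ = 62.72 g/s.

62.7 g/s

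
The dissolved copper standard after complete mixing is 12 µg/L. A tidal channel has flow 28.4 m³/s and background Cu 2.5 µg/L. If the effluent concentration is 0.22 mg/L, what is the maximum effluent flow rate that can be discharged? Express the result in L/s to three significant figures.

2.5 µg/L = 0.0025 mg/L.
12 µg/L = 0.012 mg/L.
Mass balance at complete mixing: C_std·(Q_w + Q_r) = Q_w·C_e + Q_r·C_b.
Rearranging, Q_w = Q_r·(C_std − C_b)/(C_e − C_std) = 28.4·(0.012 − 0.0025) / (0.22 − 0.012) = 1.297 m³/s.
= 1297 L/s.

1300 L/s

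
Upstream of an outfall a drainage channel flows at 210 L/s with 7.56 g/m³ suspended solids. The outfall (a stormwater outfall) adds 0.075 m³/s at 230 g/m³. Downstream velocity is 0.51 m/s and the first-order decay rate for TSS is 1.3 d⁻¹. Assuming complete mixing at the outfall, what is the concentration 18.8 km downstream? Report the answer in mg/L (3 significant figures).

38.0 mg/L

210 L/s = 0.21 m³/s.
After complete mixing, C₀ = (0.075·230 + 0.21·7.56) / 0.285 = 66.1 mg/L.
Travel time t = 1.88e+04 m / 0.51 m/s = 3.686e+04 s = 0.4267 d.
C = 66.1·exp(−1.3·0.4267) = 66.1·0.5743 = 37.96 mg/L.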